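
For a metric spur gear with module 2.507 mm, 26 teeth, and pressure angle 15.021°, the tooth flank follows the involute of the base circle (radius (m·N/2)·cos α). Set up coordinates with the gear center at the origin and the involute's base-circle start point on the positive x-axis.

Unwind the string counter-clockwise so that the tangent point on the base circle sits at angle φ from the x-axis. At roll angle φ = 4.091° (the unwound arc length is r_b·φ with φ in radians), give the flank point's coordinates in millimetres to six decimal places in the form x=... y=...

pitch radius r_p = m·N/2 = 2.507·26/2 = 32.591000
base radius r_b = r_p·cos α = 32.591000·cos 15.021° = 31.477395
roll angle φ = 4.091° = 0.07140142 rad
x = r_b·(cos φ + φ·sin φ) = 31.477395·(0.99745200 + 0.07140142·0.07134077) = 31.557531
y = r_b·(sin φ − φ·cos φ) = 31.477395·(0.07134077 − 0.07140142·0.99745200) = 0.003817

x=31.557531 y=0.003817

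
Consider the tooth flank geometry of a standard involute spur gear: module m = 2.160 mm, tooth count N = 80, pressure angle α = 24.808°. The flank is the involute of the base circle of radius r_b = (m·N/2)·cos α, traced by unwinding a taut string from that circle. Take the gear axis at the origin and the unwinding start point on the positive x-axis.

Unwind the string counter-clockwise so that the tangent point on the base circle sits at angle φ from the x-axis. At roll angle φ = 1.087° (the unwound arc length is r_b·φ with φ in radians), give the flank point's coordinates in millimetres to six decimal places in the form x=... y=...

pitch radius r_p = m·N/2 = 2.160·80/2 = 86.400000
base radius r_b = r_p·cos α = 86.400000·cos 24.808° = 78.426913
roll angle φ = 1.087° = 0.01897173 rad
x = r_b·(cos φ + φ·sin φ) = 78.426913·(0.99982004 + 0.01897173·0.01897059) = 78.441026
y = r_b·(sin φ − φ·cos φ) = 78.426913·(0.01897059 − 0.01897173·0.99982004) = 0.000179

x=78.441026 y=0.000179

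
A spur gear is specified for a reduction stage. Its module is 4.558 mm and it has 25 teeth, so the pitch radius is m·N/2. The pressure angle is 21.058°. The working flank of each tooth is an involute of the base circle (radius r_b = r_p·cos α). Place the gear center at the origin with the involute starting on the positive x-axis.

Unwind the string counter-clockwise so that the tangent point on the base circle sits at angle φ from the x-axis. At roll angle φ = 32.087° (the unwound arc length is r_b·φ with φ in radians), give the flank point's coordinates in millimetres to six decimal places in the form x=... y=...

pitch radius r_p = m·N/2 = 4.558·25/2 = 56.975000
base radius r_b = r_p·cos α = 56.975000·cos 21.058° = 53.170049
roll angle φ = 32.087° = 0.56002380 rad
x = r_b·(cos φ + φ·sin φ) = 53.170049·(0.84724247 + 0.56002380·0.53120636) = 60.865385
y = r_b·(sin φ − φ·cos φ) = 53.170049·(0.53120636 − 0.56002380·0.84724247) = 3.016359

x=60.865385 y=3.016359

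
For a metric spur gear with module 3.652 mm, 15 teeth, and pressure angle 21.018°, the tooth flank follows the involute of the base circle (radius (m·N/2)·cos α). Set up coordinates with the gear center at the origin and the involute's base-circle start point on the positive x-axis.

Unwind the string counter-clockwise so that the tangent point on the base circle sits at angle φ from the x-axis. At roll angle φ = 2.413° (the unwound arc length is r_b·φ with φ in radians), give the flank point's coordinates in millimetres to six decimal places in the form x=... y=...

x=25.590347 y=0.000636

pitch radius r_p = m·N/2 = 3.652·15/2 = 27.390000
base radius r_b = r_p·cos α = 27.390000·cos 21.018° = 25.567683
roll angle φ = 2.413° = 0.04211479 rad
x = r_b·(cos φ + φ·sin φ) = 25.567683·(0.99911330 + 0.04211479·0.04210235) = 25.590347
y = r_b·(sin φ − φ·cos φ) = 25.567683·(0.04210235 − 0.04211479·0.99911330) = 0.000636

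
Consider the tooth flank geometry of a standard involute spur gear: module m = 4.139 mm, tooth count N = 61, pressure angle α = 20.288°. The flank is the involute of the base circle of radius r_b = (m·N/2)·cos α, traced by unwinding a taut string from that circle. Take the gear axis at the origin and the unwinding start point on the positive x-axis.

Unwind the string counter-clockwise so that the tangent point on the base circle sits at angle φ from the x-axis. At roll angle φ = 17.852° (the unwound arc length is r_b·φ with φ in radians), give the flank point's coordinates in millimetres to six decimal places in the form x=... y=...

pitch radius r_p = m·N/2 = 4.139·61/2 = 126.239500
base radius r_b = r_p·cos α = 126.239500·cos 20.288° = 118.407800
roll angle φ = 17.852° = 0.31157618 rad
x = r_b·(cos φ + φ·sin φ) = 118.407800·(0.95185156 + 0.31157618·0.30655930) = 124.016557
y = r_b·(sin φ − φ·cos φ) = 118.407800·(0.30655930 − 0.31157618·0.95185156) = 1.182306

x=124.016557 y=1.182306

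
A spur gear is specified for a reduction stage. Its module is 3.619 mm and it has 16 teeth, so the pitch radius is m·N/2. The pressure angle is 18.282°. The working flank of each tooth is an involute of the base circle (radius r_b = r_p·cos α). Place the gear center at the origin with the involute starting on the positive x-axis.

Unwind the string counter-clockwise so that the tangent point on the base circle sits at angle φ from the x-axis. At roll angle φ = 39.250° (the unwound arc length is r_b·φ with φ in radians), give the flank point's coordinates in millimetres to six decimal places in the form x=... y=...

pitch radius r_p = m·N/2 = 3.619·16/2 = 28.952000
base radius r_b = r_p·cos α = 28.952000·cos 18.282° = 27.490621
roll angle φ = 39.250° = 0.68504173 rad
x = r_b·(cos φ + φ·sin φ) = 27.490621·(0.77439264 + 0.68504173·0.63270533) = 33.203782
y = r_b·(sin φ − φ·cos φ) = 27.490621·(0.63270533 − 0.68504173·0.77439264) = 2.809928

x=33.203782 y=2.809928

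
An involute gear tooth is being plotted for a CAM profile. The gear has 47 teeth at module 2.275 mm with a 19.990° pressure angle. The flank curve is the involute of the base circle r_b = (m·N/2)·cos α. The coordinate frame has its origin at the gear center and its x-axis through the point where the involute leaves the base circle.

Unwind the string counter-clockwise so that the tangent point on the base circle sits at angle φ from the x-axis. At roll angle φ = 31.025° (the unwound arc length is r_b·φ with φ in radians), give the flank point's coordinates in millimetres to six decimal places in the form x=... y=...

x=57.075967 y=2.581791

pitch radius r_p = m·N/2 = 2.275·47/2 = 53.462500
base radius r_b = r_p·cos α = 53.462500·cos 19.990° = 50.241507
roll angle φ = 31.025° = 0.54148840 rad
x = r_b·(cos φ + φ·sin φ) = 50.241507·(0.85694249 + 0.54148840·0.51541204) = 57.075967
y = r_b·(sin φ − φ·cos φ) = 50.241507·(0.51541204 − 0.54148840·0.85694249) = 2.581791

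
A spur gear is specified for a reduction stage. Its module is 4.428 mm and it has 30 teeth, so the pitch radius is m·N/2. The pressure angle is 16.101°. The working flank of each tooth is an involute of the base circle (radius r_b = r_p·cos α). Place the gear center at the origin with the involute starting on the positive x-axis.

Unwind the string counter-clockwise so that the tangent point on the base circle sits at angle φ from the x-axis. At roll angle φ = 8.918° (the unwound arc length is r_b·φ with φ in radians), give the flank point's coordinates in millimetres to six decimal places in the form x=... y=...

pitch radius r_p = m·N/2 = 4.428·30/2 = 66.420000
base radius r_b = r_p·cos α = 66.420000·cos 16.101° = 63.814630
roll angle φ = 8.918° = 0.15564846 rad
x = r_b·(cos φ + φ·sin φ) = 63.814630·(0.98791121 + 0.15564846·0.15502076) = 64.582955
y = r_b·(sin φ − φ·cos φ) = 63.814630·(0.15502076 − 0.15564846·0.98791121) = 0.080017

x=64.582955 y=0.080017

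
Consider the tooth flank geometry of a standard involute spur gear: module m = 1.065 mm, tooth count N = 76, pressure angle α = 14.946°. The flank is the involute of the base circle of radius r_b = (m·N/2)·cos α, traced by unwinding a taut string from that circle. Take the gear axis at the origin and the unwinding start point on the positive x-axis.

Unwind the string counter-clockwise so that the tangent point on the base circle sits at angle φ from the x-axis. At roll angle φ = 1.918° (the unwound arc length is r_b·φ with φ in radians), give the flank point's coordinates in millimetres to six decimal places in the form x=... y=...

pitch radius r_p = m·N/2 = 1.065·76/2 = 40.470000
base radius r_b = r_p·cos α = 40.470000·cos 14.946° = 39.100873
roll angle φ = 1.918° = 0.03347542 rad
x = r_b·(cos φ + φ·sin φ) = 39.100873·(0.99943975 + 0.03347542·0.03346916) = 39.122775
y = r_b·(sin φ − φ·cos φ) = 39.100873·(0.03346916 − 0.03347542·0.99943975) = 0.000489

x=39.122775 y=0.000489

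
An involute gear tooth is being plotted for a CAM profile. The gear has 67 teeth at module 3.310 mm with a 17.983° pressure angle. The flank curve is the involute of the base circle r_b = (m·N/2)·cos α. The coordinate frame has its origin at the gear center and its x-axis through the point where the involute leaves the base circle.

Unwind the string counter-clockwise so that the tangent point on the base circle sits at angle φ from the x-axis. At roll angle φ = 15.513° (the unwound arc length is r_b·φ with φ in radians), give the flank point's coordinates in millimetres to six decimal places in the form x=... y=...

x=109.263286 y=0.692679

pitch radius r_p = m·N/2 = 3.310·67/2 = 110.885000
base radius r_b = r_p·cos α = 110.885000·cos 17.983° = 105.468064
roll angle φ = 15.513° = 0.27075293 rad
x = r_b·(cos φ + φ·sin φ) = 105.468064·(0.96356979 + 0.27075293·0.26745701) = 109.263286
y = r_b·(sin φ − φ·cos φ) = 105.468064·(0.26745701 − 0.27075293·0.96356979) = 0.692679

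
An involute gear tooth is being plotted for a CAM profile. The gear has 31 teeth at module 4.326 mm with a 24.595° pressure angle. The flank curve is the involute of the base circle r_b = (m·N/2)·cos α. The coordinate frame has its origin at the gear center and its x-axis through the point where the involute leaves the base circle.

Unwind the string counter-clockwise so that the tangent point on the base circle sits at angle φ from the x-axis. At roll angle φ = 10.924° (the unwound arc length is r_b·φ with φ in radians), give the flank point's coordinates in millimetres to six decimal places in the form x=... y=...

x=62.067549 y=0.140342

pitch radius r_p = m·N/2 = 4.326·31/2 = 67.053000
base radius r_b = r_p·cos α = 67.053000·cos 24.595° = 60.969444
roll angle φ = 10.924° = 0.19065977 rad
x = r_b·(cos φ + φ·sin φ) = 60.969444·(0.98187942 + 0.19065977·0.18950675) = 62.067549
y = r_b·(sin φ − φ·cos φ) = 60.969444·(0.18950675 − 0.19065977·0.98187942) = 0.140342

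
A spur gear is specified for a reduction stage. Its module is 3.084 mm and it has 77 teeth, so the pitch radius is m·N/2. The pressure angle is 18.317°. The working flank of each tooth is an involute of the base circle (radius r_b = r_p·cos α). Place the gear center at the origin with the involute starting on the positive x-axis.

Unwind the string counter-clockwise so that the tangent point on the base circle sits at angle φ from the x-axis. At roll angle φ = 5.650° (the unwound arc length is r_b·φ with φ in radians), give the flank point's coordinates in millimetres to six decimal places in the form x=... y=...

pitch radius r_p = m·N/2 = 3.084·77/2 = 118.734000
base radius r_b = r_p·cos α = 118.734000·cos 18.317° = 112.718018
roll angle φ = 5.650° = 0.09861110 rad
x = r_b·(cos φ + φ·sin φ) = 112.718018·(0.99514186 + 0.09861110·0.09845136) = 113.264730
y = r_b·(sin φ − φ·cos φ) = 112.718018·(0.09845136 − 0.09861110·0.99514186) = 0.035994

x=113.264730 y=0.035994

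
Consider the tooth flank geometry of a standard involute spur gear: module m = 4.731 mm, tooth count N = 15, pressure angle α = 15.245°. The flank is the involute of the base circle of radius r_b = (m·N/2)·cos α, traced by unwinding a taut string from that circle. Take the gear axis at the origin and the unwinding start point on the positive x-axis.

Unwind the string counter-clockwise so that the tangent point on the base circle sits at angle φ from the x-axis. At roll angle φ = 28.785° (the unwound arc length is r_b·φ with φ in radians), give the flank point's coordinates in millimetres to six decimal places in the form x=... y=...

pitch radius r_p = m·N/2 = 4.731·15/2 = 35.482500
base radius r_b = r_p·cos α = 35.482500·cos 15.245° = 34.233881
roll angle φ = 28.785° = 0.50239303 rad
x = r_b·(cos φ + φ·sin φ) = 34.233881·(0.87643277 + 0.50239303·0.48152424) = 38.285364
y = r_b·(sin φ − φ·cos φ) = 34.233881·(0.48152424 − 0.50239303·0.87643277) = 1.410796

x=38.285364 y=1.410796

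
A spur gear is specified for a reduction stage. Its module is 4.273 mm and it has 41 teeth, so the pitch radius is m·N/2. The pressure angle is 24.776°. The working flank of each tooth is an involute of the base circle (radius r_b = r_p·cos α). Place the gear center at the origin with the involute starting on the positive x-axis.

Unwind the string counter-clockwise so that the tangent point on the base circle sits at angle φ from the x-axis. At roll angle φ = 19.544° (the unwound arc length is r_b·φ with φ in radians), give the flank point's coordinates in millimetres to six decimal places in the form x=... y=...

x=84.026812 y=1.040015

pitch radius r_p = m·N/2 = 4.273·41/2 = 87.596500
base radius r_b = r_p·cos α = 87.596500·cos 24.776° = 79.533514
roll angle φ = 19.544° = 0.34110715 rad
x = r_b·(cos φ + φ·sin φ) = 79.533514·(0.94238487 + 0.34110715·0.33453066) = 84.026812
y = r_b·(sin φ − φ·cos φ) = 79.533514·(0.33453066 − 0.34110715·0.94238487) = 1.040015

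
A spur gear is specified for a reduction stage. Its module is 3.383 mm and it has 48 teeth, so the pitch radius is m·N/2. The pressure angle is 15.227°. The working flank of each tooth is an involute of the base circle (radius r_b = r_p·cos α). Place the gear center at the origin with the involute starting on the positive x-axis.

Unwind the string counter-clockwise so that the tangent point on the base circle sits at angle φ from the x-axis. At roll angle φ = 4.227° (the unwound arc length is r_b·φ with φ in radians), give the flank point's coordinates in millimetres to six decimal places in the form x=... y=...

pitch radius r_p = m·N/2 = 3.383·48/2 = 81.192000
base radius r_b = r_p·cos α = 81.192000·cos 15.227° = 78.341579
roll angle φ = 4.227° = 0.07377507 rad
x = r_b·(cos φ + φ·sin φ) = 78.341579·(0.99727985 + 0.07377507·0.07370816) = 78.554486
y = r_b·(sin φ − φ·cos φ) = 78.341579·(0.07370816 − 0.07377507·0.99727985) = 0.010480

x=78.554486 y=0.010480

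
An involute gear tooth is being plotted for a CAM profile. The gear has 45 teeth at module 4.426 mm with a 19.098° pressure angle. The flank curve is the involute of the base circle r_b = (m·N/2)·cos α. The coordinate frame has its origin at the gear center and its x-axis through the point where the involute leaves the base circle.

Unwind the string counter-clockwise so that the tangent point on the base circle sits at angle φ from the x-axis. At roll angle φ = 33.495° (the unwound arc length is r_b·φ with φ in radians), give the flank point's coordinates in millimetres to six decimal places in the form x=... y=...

pitch radius r_p = m·N/2 = 4.426·45/2 = 99.585000
base radius r_b = r_p·cos α = 99.585000·cos 19.098° = 94.103875
roll angle φ = 33.495° = 0.58459803 rad
x = r_b·(cos φ + φ·sin φ) = 94.103875·(0.83393398 + 0.58459803·0.55186421) = 108.836092
y = r_b·(sin φ − φ·cos φ) = 94.103875·(0.55186421 − 0.58459803·0.83393398) = 6.055400

x=108.836092 y=6.055400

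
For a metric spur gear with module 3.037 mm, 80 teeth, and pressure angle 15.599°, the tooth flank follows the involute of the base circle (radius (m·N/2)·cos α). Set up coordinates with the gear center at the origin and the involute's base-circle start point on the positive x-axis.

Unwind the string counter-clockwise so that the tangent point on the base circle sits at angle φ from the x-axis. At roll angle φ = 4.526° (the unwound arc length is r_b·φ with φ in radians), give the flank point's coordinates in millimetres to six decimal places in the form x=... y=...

x=117.370046 y=0.019213

pitch radius r_p = m·N/2 = 3.037·80/2 = 121.480000
base radius r_b = r_p·cos α = 121.480000·cos 15.599° = 117.005559
roll angle φ = 4.526° = 0.07899360 rad
x = r_b·(cos φ + φ·sin φ) = 117.005559·(0.99688163 + 0.07899360·0.07891147) = 117.370046
y = r_b·(sin φ − φ·cos φ) = 117.005559·(0.07891147 − 0.07899360·0.99688163) = 0.019213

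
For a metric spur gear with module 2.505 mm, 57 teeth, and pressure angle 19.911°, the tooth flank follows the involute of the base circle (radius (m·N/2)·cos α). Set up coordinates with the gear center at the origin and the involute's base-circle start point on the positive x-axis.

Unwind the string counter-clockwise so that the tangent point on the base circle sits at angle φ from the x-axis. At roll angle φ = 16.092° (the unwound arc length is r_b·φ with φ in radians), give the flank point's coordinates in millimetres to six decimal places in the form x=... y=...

x=69.720325 y=0.491807

pitch radius r_p = m·N/2 = 2.505·57/2 = 71.392500
base radius r_b = r_p·cos α = 71.392500·cos 19.911° = 67.124854
roll angle φ = 16.092° = 0.28085838 rad
x = r_b·(cos φ + φ·sin φ) = 67.124854·(0.96081787 + 0.28085838·0.27718050) = 69.720325
y = r_b·(sin φ − φ·cos φ) = 67.124854·(0.27718050 − 0.28085838·0.96081787) = 0.491807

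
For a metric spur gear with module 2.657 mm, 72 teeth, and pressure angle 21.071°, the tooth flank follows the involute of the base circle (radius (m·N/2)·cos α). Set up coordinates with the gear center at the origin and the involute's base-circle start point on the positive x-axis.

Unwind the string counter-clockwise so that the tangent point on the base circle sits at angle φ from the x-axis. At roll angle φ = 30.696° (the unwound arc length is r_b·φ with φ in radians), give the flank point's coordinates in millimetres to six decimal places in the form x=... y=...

pitch radius r_p = m·N/2 = 2.657·72/2 = 95.652000
base radius r_b = r_p·cos α = 95.652000·cos 21.071° = 89.256289
roll angle φ = 30.696° = 0.53574627 rad
x = r_b·(cos φ + φ·sin φ) = 89.256289·(0.85988791 + 0.53574627·0.51048289) = 101.161044
y = r_b·(sin φ − φ·cos φ) = 89.256289·(0.51048289 − 0.53574627·0.85988791) = 4.445066

x=101.161044 y=4.445066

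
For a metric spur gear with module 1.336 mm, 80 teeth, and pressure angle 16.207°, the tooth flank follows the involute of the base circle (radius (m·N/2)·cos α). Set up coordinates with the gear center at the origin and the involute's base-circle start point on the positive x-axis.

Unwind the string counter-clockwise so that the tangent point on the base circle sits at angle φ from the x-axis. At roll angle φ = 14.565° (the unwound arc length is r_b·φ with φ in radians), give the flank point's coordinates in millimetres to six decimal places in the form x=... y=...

x=52.947644 y=0.279183

pitch radius r_p = m·N/2 = 1.336·80/2 = 53.440000
base radius r_b = r_p·cos α = 53.440000·cos 16.207° = 51.316273
roll angle φ = 14.565° = 0.25420721 rad
x = r_b·(cos φ + φ·sin φ) = 51.316273·(0.96786297 + 0.25420721·0.25147817) = 52.947644
y = r_b·(sin φ − φ·cos φ) = 51.316273·(0.25147817 − 0.25420721·0.96786297) = 0.279183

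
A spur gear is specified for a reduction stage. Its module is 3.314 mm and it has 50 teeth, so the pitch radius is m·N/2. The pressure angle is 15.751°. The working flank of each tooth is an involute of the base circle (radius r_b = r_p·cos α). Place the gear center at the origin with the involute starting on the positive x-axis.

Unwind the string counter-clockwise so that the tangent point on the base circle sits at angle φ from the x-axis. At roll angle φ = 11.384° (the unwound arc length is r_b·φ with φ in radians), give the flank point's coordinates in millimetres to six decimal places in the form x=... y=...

x=81.297454 y=0.207659

pitch radius r_p = m·N/2 = 3.314·50/2 = 82.850000
base radius r_b = r_p·cos α = 82.850000·cos 15.751° = 79.739024
roll angle φ = 11.384° = 0.19868828 rad
x = r_b·(cos φ + φ·sin φ) = 79.739024·(0.98032633 + 0.19868828·0.19738359) = 81.297454
y = r_b·(sin φ − φ·cos φ) = 79.739024·(0.19738359 − 0.19868828·0.98032633) = 0.207659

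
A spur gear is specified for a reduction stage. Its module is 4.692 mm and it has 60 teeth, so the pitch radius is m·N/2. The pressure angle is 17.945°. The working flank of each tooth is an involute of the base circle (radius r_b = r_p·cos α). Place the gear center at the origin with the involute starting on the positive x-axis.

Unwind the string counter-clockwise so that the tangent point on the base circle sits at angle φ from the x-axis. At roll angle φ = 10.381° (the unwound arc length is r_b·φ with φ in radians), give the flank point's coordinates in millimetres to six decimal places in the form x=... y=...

pitch radius r_p = m·N/2 = 4.692·60/2 = 140.760000
base radius r_b = r_p·cos α = 140.760000·cos 17.945° = 133.912408
roll angle φ = 10.381° = 0.18118263 rad
x = r_b·(cos φ + φ·sin φ) = 133.912408·(0.98363128 + 0.18118263·0.18019297) = 136.092383
y = r_b·(sin φ − φ·cos φ) = 133.912408·(0.18019297 − 0.18118263·0.98363128) = 0.264620

x=136.092383 y=0.264620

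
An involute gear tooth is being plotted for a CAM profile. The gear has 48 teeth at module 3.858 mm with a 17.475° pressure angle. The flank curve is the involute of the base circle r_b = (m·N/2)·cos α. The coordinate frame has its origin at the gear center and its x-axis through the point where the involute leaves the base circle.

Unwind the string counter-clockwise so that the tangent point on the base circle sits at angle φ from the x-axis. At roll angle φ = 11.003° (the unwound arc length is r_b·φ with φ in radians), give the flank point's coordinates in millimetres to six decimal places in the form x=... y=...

pitch radius r_p = m·N/2 = 3.858·48/2 = 92.592000
base radius r_b = r_p·cos α = 92.592000·cos 17.475° = 88.318700
roll angle φ = 11.003° = 0.19203858 rad
x = r_b·(cos φ + φ·sin φ) = 88.318700·(0.98161719 + 0.19203858·0.19086039) = 89.932261
y = r_b·(sin φ − φ·cos φ) = 88.318700·(0.19086039 − 0.19203858·0.98161719) = 0.207728

x=89.932261 y=0.207728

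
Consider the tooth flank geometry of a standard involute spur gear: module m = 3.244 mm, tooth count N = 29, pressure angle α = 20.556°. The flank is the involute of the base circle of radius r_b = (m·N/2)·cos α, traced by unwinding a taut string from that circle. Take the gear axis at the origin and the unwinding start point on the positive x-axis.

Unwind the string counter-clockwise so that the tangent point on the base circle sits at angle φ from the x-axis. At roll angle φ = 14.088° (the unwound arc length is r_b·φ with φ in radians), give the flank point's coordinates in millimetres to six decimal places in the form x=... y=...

pitch radius r_p = m·N/2 = 3.244·29/2 = 47.038000
base radius r_b = r_p·cos α = 47.038000·cos 20.556° = 44.043065
roll angle φ = 14.088° = 0.24588199 rad
x = r_b·(cos φ + φ·sin φ) = 44.043065·(0.96992302 + 0.24588199·0.24341188) = 45.354386
y = r_b·(sin φ − φ·cos φ) = 44.043065·(0.24341188 − 0.24588199·0.96992302) = 0.216924

x=45.354386 y=0.216924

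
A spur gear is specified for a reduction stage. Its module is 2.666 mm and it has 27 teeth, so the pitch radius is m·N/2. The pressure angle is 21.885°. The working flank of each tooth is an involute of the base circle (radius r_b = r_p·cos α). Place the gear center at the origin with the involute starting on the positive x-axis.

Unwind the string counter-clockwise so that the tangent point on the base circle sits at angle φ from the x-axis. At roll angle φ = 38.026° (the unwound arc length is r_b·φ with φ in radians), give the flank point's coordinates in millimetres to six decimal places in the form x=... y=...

pitch radius r_p = m·N/2 = 2.666·27/2 = 35.991000
base radius r_b = r_p·cos α = 35.991000·cos 21.885° = 33.397268
roll angle φ = 38.026° = 0.66367890 rad
x = r_b·(cos φ + φ·sin φ) = 33.397268·(0.78773129 + 0.66367890·0.61601900) = 39.962172
y = r_b·(sin φ − φ·cos φ) = 33.397268·(0.61601900 − 0.66367890·0.78773129) = 3.113239

x=39.962172 y=3.113239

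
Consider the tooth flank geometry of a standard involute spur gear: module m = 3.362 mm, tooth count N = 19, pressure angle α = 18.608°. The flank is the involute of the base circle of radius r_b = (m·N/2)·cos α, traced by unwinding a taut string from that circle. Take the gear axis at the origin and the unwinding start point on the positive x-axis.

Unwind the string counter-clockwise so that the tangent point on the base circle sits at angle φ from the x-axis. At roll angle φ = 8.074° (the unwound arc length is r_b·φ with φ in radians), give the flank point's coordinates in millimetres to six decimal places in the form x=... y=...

pitch radius r_p = m·N/2 = 3.362·19/2 = 31.939000
base radius r_b = r_p·cos α = 31.939000·cos 18.608° = 30.269353
roll angle φ = 8.074° = 0.14091788 rad
x = r_b·(cos φ + φ·sin φ) = 30.269353·(0.99008749 + 0.14091788·0.14045196) = 30.568404
y = r_b·(sin φ − φ·cos φ) = 30.269353·(0.14045196 − 0.14091788·0.99008749) = 0.028178

x=30.568404 y=0.028178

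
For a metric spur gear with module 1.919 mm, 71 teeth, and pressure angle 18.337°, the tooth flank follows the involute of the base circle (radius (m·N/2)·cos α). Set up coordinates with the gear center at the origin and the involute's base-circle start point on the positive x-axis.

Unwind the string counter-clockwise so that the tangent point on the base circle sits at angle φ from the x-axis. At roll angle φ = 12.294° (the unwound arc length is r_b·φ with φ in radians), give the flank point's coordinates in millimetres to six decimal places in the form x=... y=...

x=66.136834 y=0.211963

pitch radius r_p = m·N/2 = 1.919·71/2 = 68.124500
base radius r_b = r_p·cos α = 68.124500·cos 18.337° = 64.665309
roll angle φ = 12.294° = 0.21457078 rad
x = r_b·(cos φ + φ·sin φ) = 64.665309·(0.97706788 + 0.21457078·0.21292807) = 66.136834
y = r_b·(sin φ − φ·cos φ) = 64.665309·(0.21292807 − 0.21457078·0.97706788) = 0.211963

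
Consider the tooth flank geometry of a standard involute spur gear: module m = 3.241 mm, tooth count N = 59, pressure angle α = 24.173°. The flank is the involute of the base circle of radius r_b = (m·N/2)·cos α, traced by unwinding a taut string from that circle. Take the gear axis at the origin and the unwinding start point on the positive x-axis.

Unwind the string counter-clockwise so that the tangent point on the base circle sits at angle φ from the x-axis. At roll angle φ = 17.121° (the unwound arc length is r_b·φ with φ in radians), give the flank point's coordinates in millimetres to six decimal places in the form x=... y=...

pitch radius r_p = m·N/2 = 3.241·59/2 = 95.609500
base radius r_b = r_p·cos α = 95.609500·cos 24.173° = 87.225808
roll angle φ = 17.121° = 0.29881782 rad
x = r_b·(cos φ + φ·sin φ) = 87.225808·(0.95568518 + 0.29881782·0.29439062) = 91.033593
y = r_b·(sin φ − φ·cos φ) = 87.225808·(0.29439062 − 0.29881782·0.95568518) = 0.768883

x=91.033593 y=0.768883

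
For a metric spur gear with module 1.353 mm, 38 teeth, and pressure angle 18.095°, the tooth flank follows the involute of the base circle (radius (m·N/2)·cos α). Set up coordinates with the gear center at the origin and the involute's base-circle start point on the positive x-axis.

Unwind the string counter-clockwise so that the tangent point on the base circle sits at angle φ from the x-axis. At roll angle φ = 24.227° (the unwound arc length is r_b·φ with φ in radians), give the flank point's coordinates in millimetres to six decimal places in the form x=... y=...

pitch radius r_p = m·N/2 = 1.353·38/2 = 25.707000
base radius r_b = r_p·cos α = 25.707000·cos 18.095° = 24.435605
roll angle φ = 24.227° = 0.42284092 rad
x = r_b·(cos φ + φ·sin φ) = 24.435605·(0.91192684 + 0.42284092·0.41035281) = 26.523402
y = r_b·(sin φ − φ·cos φ) = 24.435605·(0.41035281 − 0.42284092·0.91192684) = 0.604850

x=26.523402 y=0.604850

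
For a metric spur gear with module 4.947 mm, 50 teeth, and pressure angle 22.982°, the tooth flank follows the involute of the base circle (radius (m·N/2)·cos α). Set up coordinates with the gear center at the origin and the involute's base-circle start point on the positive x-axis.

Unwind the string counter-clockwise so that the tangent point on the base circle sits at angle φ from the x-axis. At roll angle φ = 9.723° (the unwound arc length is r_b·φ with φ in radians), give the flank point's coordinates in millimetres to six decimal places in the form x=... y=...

pitch radius r_p = m·N/2 = 4.947·50/2 = 123.675000
base radius r_b = r_p·cos α = 123.675000·cos 22.982° = 113.858613
roll angle φ = 9.723° = 0.16969836 rad
x = r_b·(cos φ + φ·sin φ) = 113.858613·(0.98563575 + 0.16969836·0.16888505) = 115.486253
y = r_b·(sin φ − φ·cos φ) = 113.858613·(0.16888505 − 0.16969836·0.98563575) = 0.184938

x=115.486253 y=0.184938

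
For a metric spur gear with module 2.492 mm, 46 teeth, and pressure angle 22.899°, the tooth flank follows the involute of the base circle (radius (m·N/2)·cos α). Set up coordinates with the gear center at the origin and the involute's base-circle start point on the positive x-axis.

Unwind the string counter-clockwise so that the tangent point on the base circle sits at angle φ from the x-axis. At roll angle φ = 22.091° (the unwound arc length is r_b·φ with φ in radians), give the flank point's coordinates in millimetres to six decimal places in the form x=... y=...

x=56.578877 y=0.993833

pitch radius r_p = m·N/2 = 2.492·46/2 = 57.316000
base radius r_b = r_p·cos α = 57.316000·cos 22.899° = 52.799052
roll angle φ = 22.091° = 0.38556069 rad
x = r_b·(cos φ + φ·sin φ) = 52.799052·(0.92658772 + 0.38556069·0.37607872) = 56.578877
y = r_b·(sin φ − φ·cos φ) = 52.799052·(0.37607872 − 0.38556069·0.92658772) = 0.993833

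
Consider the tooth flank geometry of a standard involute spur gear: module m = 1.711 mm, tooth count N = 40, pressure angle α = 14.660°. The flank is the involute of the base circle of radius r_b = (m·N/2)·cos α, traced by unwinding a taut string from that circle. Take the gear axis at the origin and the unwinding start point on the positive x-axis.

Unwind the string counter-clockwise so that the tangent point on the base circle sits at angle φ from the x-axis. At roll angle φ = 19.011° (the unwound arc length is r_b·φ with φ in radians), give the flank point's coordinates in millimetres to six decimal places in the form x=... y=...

pitch radius r_p = m·N/2 = 1.711·40/2 = 34.220000
base radius r_b = r_p·cos α = 34.220000·cos 14.660° = 33.105957
roll angle φ = 19.011° = 0.33180454 rad
x = r_b·(cos φ + φ·sin φ) = 33.105957·(0.94545605 + 0.33180454·0.32574967) = 34.878492
y = r_b·(sin φ − φ·cos φ) = 33.105957·(0.32574967 − 0.33180454·0.94545605) = 0.398697

x=34.878492 y=0.398697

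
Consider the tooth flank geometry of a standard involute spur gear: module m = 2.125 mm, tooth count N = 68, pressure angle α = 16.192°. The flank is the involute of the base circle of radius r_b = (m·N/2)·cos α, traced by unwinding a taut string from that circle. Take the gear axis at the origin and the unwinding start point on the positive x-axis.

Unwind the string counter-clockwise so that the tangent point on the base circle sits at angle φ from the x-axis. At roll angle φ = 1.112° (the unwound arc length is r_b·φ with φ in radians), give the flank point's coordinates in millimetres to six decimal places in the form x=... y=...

pitch radius r_p = m·N/2 = 2.125·68/2 = 72.250000
base radius r_b = r_p·cos α = 72.250000·cos 16.192° = 69.384033
roll angle φ = 1.112° = 0.01940806 rad
x = r_b·(cos φ + φ·sin φ) = 69.384033·(0.99981167 + 0.01940806·0.01940684) = 69.397099
y = r_b·(sin φ − φ·cos φ) = 69.384033·(0.01940684 − 0.01940806·0.99981167) = 0.000169

x=69.397099 y=0.000169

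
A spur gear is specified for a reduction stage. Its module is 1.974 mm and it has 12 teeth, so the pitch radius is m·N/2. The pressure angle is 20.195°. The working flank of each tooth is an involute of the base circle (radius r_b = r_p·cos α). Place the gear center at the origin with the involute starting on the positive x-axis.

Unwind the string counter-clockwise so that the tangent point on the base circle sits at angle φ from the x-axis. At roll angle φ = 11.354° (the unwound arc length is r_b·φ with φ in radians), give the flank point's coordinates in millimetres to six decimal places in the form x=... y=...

pitch radius r_p = m·N/2 = 1.974·12/2 = 11.844000
base radius r_b = r_p·cos α = 11.844000·cos 20.195° = 11.115868
roll angle φ = 11.354° = 0.19816468 rad
x = r_b·(cos φ + φ·sin φ) = 11.115868·(0.98042955 + 0.19816468·0.19687026) = 11.331986
y = r_b·(sin φ − φ·cos φ) = 11.115868·(0.19687026 − 0.19816468·0.98042955) = 0.028721

x=11.331986 y=0.028721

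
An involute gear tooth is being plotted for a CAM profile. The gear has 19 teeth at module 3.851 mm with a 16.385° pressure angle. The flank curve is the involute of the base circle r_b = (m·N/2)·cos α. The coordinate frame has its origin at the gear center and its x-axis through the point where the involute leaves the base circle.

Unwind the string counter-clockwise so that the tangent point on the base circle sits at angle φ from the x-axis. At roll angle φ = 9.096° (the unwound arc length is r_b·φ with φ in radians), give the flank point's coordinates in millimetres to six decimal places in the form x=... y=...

x=35.538242 y=0.046694

pitch radius r_p = m·N/2 = 3.851·19/2 = 36.584500
base radius r_b = r_p·cos α = 36.584500·cos 16.385° = 35.098725
roll angle φ = 9.096° = 0.15875515 rad
x = r_b·(cos φ + φ·sin φ) = 35.098725·(0.98742485 + 0.15875515·0.15808913) = 35.538242
y = r_b·(sin φ − φ·cos φ) = 35.098725·(0.15808913 − 0.15875515·0.98742485) = 0.046694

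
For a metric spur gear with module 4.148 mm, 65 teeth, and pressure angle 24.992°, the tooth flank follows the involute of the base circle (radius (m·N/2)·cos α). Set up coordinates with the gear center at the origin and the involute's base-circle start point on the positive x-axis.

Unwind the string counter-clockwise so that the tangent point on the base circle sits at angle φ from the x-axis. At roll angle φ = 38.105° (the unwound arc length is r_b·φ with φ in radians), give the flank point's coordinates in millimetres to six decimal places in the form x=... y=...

x=146.293800 y=11.459111

pitch radius r_p = m·N/2 = 4.148·65/2 = 134.810000
base radius r_b = r_p·cos α = 134.810000·cos 24.992° = 122.187307
roll angle φ = 38.105° = 0.66505771 rad
x = r_b·(cos φ + φ·sin φ) = 122.187307·(0.78688117 + 0.66505771·0.61710455) = 146.293800
y = r_b·(sin φ − φ·cos φ) = 122.187307·(0.61710455 − 0.66505771·0.78688117) = 11.459111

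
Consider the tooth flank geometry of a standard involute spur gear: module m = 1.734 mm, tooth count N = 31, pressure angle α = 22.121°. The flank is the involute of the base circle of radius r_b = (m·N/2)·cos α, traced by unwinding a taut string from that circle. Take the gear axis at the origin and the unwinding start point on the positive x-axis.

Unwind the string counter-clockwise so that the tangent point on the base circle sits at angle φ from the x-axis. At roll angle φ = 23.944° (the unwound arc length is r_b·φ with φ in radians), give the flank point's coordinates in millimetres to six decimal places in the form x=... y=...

x=26.978762 y=0.595213

pitch radius r_p = m·N/2 = 1.734·31/2 = 26.877000
base radius r_b = r_p·cos α = 26.877000·cos 22.121° = 24.898602
roll angle φ = 23.944° = 0.41790164 rad
x = r_b·(cos φ + φ·sin φ) = 24.898602·(0.91394256 + 0.41790164·0.40584356) = 26.978762
y = r_b·(sin φ − φ·cos φ) = 24.898602·(0.40584356 − 0.41790164·0.91394256) = 0.595213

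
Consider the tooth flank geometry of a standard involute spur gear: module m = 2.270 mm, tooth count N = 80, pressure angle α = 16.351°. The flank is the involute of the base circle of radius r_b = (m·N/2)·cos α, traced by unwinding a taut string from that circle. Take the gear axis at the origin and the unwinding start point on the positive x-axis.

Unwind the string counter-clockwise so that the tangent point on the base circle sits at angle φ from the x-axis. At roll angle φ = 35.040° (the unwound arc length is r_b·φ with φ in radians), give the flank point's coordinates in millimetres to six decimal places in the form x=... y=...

x=101.928787 y=6.397762

pitch radius r_p = m·N/2 = 2.270·80/2 = 90.800000
base radius r_b = r_p·cos α = 90.800000·cos 16.351° = 87.127602
roll angle φ = 35.040° = 0.61156337 rad
x = r_b·(cos φ + φ·sin φ) = 87.127602·(0.81875141 + 0.61156337·0.57414817) = 101.928787
y = r_b·(sin φ − φ·cos φ) = 87.127602·(0.57414817 − 0.61156337·0.81875141) = 6.397762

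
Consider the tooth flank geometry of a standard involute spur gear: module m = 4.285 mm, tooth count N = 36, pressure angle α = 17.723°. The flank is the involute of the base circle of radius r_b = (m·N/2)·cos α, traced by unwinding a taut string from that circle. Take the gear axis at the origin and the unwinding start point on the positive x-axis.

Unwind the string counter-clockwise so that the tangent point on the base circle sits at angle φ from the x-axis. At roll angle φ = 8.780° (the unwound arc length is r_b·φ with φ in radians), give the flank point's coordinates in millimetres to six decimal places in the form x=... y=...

pitch radius r_p = m·N/2 = 4.285·36/2 = 77.130000
base radius r_b = r_p·cos α = 77.130000·cos 17.723° = 73.469361
roll angle φ = 8.780° = 0.15323991 rad
x = r_b·(cos φ + φ·sin φ) = 73.469361·(0.98828172 + 0.15323991·0.15264087) = 74.326924
y = r_b·(sin φ − φ·cos φ) = 73.469361·(0.15264087 − 0.15323991·0.98828172) = 0.087919

x=74.326924 y=0.087919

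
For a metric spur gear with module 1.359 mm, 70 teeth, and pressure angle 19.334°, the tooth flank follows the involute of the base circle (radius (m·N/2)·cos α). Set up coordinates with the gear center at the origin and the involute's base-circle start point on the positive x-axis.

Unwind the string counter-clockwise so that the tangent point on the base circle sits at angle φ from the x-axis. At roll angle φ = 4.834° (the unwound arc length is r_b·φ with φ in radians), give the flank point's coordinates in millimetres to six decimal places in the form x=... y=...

pitch radius r_p = m·N/2 = 1.359·70/2 = 47.565000
base radius r_b = r_p·cos α = 47.565000·cos 19.334° = 44.882555
roll angle φ = 4.834° = 0.08436922 rad
x = r_b·(cos φ + φ·sin φ) = 44.882555·(0.99644303 + 0.08436922·0.08426916) = 45.042012
y = r_b·(sin φ − φ·cos φ) = 44.882555·(0.08426916 − 0.08436922·0.99644303) = 0.008978

x=45.042012 y=0.008978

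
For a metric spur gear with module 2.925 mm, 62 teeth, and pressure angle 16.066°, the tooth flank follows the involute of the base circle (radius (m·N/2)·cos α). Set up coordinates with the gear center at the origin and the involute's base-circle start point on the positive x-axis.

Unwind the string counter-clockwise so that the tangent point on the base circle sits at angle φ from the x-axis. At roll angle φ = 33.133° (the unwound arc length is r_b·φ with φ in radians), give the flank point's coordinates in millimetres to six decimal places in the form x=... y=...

pitch radius r_p = m·N/2 = 2.925·62/2 = 90.675000
base radius r_b = r_p·cos α = 90.675000·cos 16.066° = 87.133556
roll angle φ = 33.133° = 0.57827994 rad
x = r_b·(cos φ + φ·sin φ) = 87.133556·(0.83740405 + 0.57827994·0.54658436) = 100.507060
y = r_b·(sin φ − φ·cos φ) = 87.133556·(0.54658436 − 0.57827994·0.83740405) = 5.431069

x=100.507060 y=5.431069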